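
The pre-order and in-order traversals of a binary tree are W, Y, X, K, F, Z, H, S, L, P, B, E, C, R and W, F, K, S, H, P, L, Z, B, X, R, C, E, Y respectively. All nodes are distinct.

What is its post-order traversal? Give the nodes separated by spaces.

The first element of pre-order is the root; it splits in-order into left and right subtrees.
Root W: left subtree has 0 nodes { }, right has 13 {F, K, S, H, P, L, Z, B, X, R, C, E, Y}.
  Root Y: left subtree has 12 nodes {F, K, S, H, P, L, Z, B, X, R, C, E}, right has 0 { }.
    Root X: left subtree has 8 nodes {F, K, S, H, P, L, Z, B}, right has 3 {R, C, E}.
      Root K: left subtree has 1 node {F}, right has 6 {S, H, P, L, Z, B}.
        Root Z: left subtree has 4 nodes {S, H, P, L}, right has 1 {B}.
          Root H: left subtree has 1 node {S}, right has 2 {P, L}.
            Root L: left subtree has 1 node {P}, right has 0 { }.
      Root E: left subtree has 2 nodes {R, C}, right has 0 { }.
        Root C: left subtree has 1 node {R}, right has 0 { }.

F S P L H B Z K R C E X Y W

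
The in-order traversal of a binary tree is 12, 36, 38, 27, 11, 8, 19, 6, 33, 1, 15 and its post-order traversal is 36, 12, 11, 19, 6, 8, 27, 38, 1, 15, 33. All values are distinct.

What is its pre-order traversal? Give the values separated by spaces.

The last element of post-order is the root; it splits in-order into left and right subtrees.
Root 33: left subtree has 8 nodes {12, 36, 38, 27, 11, 8, 19, 6}, right has 2 {1, 15}.
  Root 38: left subtree has 2 nodes {12, 36}, right has 5 {27, 11, 8, 19, 6}.
    Root 12: left subtree has 0 nodes { }, right has 1 {36}.
    Root 27: left subtree has 0 nodes { }, right has 4 {11, 8, 19, 6}.
      Root 8: left subtree has 1 node {11}, right has 2 {19, 6}.
        Root 6: left subtree has 1 node {19}, right has 0 { }.
  Root 15: left subtree has 1 node {1}, right has 0 { }.

33 38 12 36 27 8 11 6 19 15 1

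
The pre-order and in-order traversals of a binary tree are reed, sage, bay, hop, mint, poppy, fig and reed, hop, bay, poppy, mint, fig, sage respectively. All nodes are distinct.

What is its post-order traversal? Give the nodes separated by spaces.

hop poppy fig mint bay sage reed

The first element of pre-order is the root; it splits in-order into left and right subtrees.
Root reed: left subtree has 0 nodes { }, right has 6 {hop, bay, poppy, mint, fig, sage}.
  Root sage: left subtree has 5 nodes {hop, bay, poppy, mint, fig}, right has 0 { }.
    Root bay: left subtree has 1 node {hop}, right has 3 {poppy, mint, fig}.
      Root mint: left subtree has 1 node {poppy}, right has 1 {fig}.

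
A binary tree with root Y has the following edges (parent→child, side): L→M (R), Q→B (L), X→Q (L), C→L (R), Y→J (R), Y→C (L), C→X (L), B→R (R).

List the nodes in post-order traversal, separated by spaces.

R B Q X M L C J Y

Post-order visits the left subtree, then the right subtree, then the node.
At Y: go left to C.
  At C: go left to X.
    At X: go left to Q.
      At Q: go left to B.
        At B: no left child.
        At B: go right to R.
          R is a leaf — visit R.
        Visit B.
      At Q: no right child.
      Visit Q.
    At X: no right child.
    Visit X.
  At C: go right to L.
    At L: no left child.
    At L: go right to M.
      M is a leaf — visit M.
    Visit L.
  Visit C.
At Y: go right to J.
  J is a leaf — visit J.
Visit Y.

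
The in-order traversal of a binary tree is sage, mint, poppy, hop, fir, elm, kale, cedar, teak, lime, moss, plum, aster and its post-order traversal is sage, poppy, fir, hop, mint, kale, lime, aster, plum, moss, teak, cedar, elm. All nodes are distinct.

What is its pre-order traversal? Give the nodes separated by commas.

The last element of post-order is the root; it splits in-order into left and right subtrees.
Root elm: left subtree has 5 nodes {sage, mint, poppy, hop, fir}, right has 7 {kale, cedar, teak, lime, moss, plum, aster}.
  Root mint: left subtree has 1 node {sage}, right has 3 {poppy, hop, fir}.
    Root hop: left subtree has 1 node {poppy}, right has 1 {fir}.
  Root cedar: left subtree has 1 node {kale}, right has 5 {teak, lime, moss, plum, aster}.
    Root teak: left subtree has 0 nodes { }, right has 4 {lime, moss, plum, aster}.
      Root moss: left subtree has 1 node {lime}, right has 2 {plum, aster}.
        Root plum: left subtree has 0 nodes { }, right has 1 {aster}.

elm, mint, sage, hop, poppy, fir, cedar, kale, teak, moss, lime, plum, aster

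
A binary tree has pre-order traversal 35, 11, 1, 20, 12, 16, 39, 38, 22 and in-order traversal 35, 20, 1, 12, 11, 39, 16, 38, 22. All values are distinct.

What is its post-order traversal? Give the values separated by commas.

The first element of pre-order is the root; it splits in-order into left and right subtrees.
Root 35: left subtree has 0 nodes { }, right has 8 {20, 1, 12, 11, 39, 16, 38, 22}.
  Root 11: left subtree has 3 nodes {20, 1, 12}, right has 4 {39, 16, 38, 22}.
    Root 1: left subtree has 1 node {20}, right has 1 {12}.
    Root 16: left subtree has 1 node {39}, right has 2 {38, 22}.
      Root 38: left subtree has 0 nodes { }, right has 1 {22}.

20, 12, 1, 39, 22, 38, 16, 11, 35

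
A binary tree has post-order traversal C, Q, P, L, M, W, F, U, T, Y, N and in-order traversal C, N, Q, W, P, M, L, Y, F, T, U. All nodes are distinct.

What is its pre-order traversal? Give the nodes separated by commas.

The last element of post-order is the root; it splits in-order into left and right subtrees.
Root N: left subtree has 1 node {C}, right has 9 {Q, W, P, M, L, Y, F, T, U}.
  Root Y: left subtree has 5 nodes {Q, W, P, M, L}, right has 3 {F, T, U}.
    Root W: left subtree has 1 node {Q}, right has 3 {P, M, L}.
      Root M: left subtree has 1 node {P}, right has 1 {L}.
    Root T: left subtree has 1 node {F}, right has 1 {U}.

N, C, Y, W, Q, M, P, L, T, F, U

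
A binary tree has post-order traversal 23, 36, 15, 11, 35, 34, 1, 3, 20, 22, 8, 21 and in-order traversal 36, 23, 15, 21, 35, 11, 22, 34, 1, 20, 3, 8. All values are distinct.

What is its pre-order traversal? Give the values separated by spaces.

The last element of post-order is the root; it splits in-order into left and right subtrees.
Root 21: left subtree has 3 nodes {36, 23, 15}, right has 8 {35, 11, 22, 34, 1, 20, 3, 8}.
  Root 15: left subtree has 2 nodes {36, 23}, right has 0 { }.
    Root 36: left subtree has 0 nodes { }, right has 1 {23}.
  Root 8: left subtree has 7 nodes {35, 11, 22, 34, 1, 20, 3}, right has 0 { }.
    Root 22: left subtree has 2 nodes {35, 11}, right has 4 {34, 1, 20, 3}.
      Root 35: left subtree has 0 nodes { }, right has 1 {11}.
      Root 20: left subtree has 2 nodes {34, 1}, right has 1 {3}.
        Root 1: left subtree has 1 node {34}, right has 0 { }.

21 15 36 23 8 22 35 11 20 1 34 3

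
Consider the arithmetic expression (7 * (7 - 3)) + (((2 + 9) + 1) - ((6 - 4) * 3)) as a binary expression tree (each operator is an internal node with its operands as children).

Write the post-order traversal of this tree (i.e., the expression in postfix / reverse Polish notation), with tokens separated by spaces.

7 7 3 - * 2 9 + 1 + 6 4 - 3 * - +

Post-order on an expression tree gives postfix notation: for each operator, emit left operand, right operand, then the operator.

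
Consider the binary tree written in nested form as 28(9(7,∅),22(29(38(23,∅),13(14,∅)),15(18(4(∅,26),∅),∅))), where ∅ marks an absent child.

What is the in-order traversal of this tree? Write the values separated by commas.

In-order visits the left subtree, then the node, then the right subtree.
At 28: go left to 9.
  At 9: go left to 7.
    7 is a leaf — visit 7.
  Visit 9.
  At 9: no right child.
Visit 28.
At 28: go right to 22.
  At 22: go left to 29.
    At 29: go left to 38.
      At 38: go left to 23.
        23 is a leaf — visit 23.
      Visit 38.
      At 38: no right child.
    Visit 29.
    At 29: go right to 13.
      At 13: go left to 14.
        14 is a leaf — visit 14.
      Visit 13.
      At 13: no right child.
  Visit 22.
  At 22: go right to 15.
    At 15: go left to 18.
      At 18: go left to 4.
        At 4: no left child.
        Visit 4.
        At 4: go right to 26.
          26 is a leaf — visit 26.
      Visit 18.
      At 18: no right child.
    Visit 15.
    At 15: no right child.

7, 9, 28, 23, 38, 29, 14, 13, 22, 4, 26, 18, 15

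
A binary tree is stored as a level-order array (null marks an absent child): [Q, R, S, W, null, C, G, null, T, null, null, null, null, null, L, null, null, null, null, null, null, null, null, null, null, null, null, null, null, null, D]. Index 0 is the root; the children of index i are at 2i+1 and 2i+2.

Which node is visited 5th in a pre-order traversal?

S

Pre-order visits the node, then its left subtree, then its right subtree.
Visit Q.
At Q: go left to R.
  Visit R.
  At R: go left to W.
    Visit W.
    At W: no left child.
    At W: go right to T.
      T is a leaf — visit T.
  At R: no right child.
At Q: go right to S.
  Visit S.
  At S: go left to C.
    C is a leaf — visit C.
  At S: go right to G.
    Visit G.
    At G: no left child.
    At G: go right to L.
      Visit L.
      At L: no left child.
      At L: go right to D.
        D is a leaf — visit D.
Full pre-order sequence: Q, R, W, T, S, C, G, L, D.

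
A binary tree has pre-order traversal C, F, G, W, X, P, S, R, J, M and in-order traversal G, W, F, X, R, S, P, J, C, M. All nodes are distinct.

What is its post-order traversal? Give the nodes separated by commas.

W, G, R, S, J, P, X, F, M, C

The first element of pre-order is the root; it splits in-order into left and right subtrees.
Root C: left subtree has 8 nodes {G, W, F, X, R, S, P, J}, right has 1 {M}.
  Root F: left subtree has 2 nodes {G, W}, right has 5 {X, R, S, P, J}.
    Root G: left subtree has 0 nodes { }, right has 1 {W}.
    Root X: left subtree has 0 nodes { }, right has 4 {R, S, P, J}.
      Root P: left subtree has 2 nodes {R, S}, right has 1 {J}.
        Root S: left subtree has 1 node {R}, right has 0 { }.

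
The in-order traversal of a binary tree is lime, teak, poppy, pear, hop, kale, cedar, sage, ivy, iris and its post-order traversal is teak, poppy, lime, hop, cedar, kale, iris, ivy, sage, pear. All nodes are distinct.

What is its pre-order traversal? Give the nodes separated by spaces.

The last element of post-order is the root; it splits in-order into left and right subtrees.
Root pear: left subtree has 3 nodes {lime, teak, poppy}, right has 6 {hop, kale, cedar, sage, ivy, iris}.
  Root lime: left subtree has 0 nodes { }, right has 2 {teak, poppy}.
    Root poppy: left subtree has 1 node {teak}, right has 0 { }.
  Root sage: left subtree has 3 nodes {hop, kale, cedar}, right has 2 {ivy, iris}.
    Root kale: left subtree has 1 node {hop}, right has 1 {cedar}.
    Root ivy: left subtree has 0 nodes { }, right has 1 {iris}.

pear lime poppy teak sage kale hop cedar ivy iris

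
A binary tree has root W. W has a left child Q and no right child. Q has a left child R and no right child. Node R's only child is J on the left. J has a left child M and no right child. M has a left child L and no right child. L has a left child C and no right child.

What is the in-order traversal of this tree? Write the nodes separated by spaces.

C L M J R Q W

In-order visits the left subtree, then the node, then the right subtree.
At W: go left to Q.
  At Q: go left to R.
    At R: go left to J.
      At J: go left to M.
        At M: go left to L.
          At L: go left to C.
            C is a leaf — visit C.
          Visit L.
          At L: no right child.
        Visit M.
        At M: no right child.
      Visit J.
      At J: no right child.
    Visit R.
    At R: no right child.
  Visit Q.
  At Q: no right child.
Visit W.
At W: no right child.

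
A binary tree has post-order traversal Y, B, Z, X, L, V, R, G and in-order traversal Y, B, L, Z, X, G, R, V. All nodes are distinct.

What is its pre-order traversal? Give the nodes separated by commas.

The last element of post-order is the root; it splits in-order into left and right subtrees.
Root G: left subtree has 5 nodes {Y, B, L, Z, X}, right has 2 {R, V}.
  Root L: left subtree has 2 nodes {Y, B}, right has 2 {Z, X}.
    Root B: left subtree has 1 node {Y}, right has 0 { }.
    Root X: left subtree has 1 node {Z}, right has 0 { }.
  Root R: left subtree has 0 nodes { }, right has 1 {V}.

G, L, B, Y, X, Z, R, V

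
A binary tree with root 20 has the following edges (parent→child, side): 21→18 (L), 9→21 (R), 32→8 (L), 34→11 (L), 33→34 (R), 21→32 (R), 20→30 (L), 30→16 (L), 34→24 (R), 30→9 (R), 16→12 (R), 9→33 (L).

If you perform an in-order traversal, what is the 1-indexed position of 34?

In-order visits the left subtree, then the node, then the right subtree.
At 20: go left to 30.
  At 30: go left to 16.
    At 16: no left child.
    Visit 16.
    At 16: go right to 12.
      12 is a leaf — visit 12.
  Visit 30.
  At 30: go right to 9.
    At 9: go left to 33.
      At 33: no left child.
      Visit 33.
      At 33: go right to 34.
        At 34: go left to 11.
          11 is a leaf — visit 11.
        Visit 34.
        At 34: go right to 24.
          24 is a leaf — visit 24.
    Visit 9.
    At 9: go right to 21.
      At 21: go left to 18.
        18 is a leaf — visit 18.
      Visit 21.
      At 21: go right to 32.
        At 32: go left to 8.
          8 is a leaf — visit 8.
        Visit 32.
        At 32: no right child.
Visit 20.
At 20: no right child.
Full in-order sequence: 16, 12, 30, 33, 11, 34, 24, 9, 18, 21, 8, 32, 20.

6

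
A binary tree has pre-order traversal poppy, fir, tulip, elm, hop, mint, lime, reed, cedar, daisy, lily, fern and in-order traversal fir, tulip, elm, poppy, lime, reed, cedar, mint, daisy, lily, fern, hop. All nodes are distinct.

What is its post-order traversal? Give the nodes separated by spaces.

elm tulip fir cedar reed lime fern lily daisy mint hop poppy

The first element of pre-order is the root; it splits in-order into left and right subtrees.
Root poppy: left subtree has 3 nodes {fir, tulip, elm}, right has 8 {lime, reed, cedar, mint, daisy, lily, fern, hop}.
  Root fir: left subtree has 0 nodes { }, right has 2 {tulip, elm}.
    Root tulip: left subtree has 0 nodes { }, right has 1 {elm}.
  Root hop: left subtree has 7 nodes {lime, reed, cedar, mint, daisy, lily, fern}, right has 0 { }.
    Root mint: left subtree has 3 nodes {lime, reed, cedar}, right has 3 {daisy, lily, fern}.
      Root lime: left subtree has 0 nodes { }, right has 2 {reed, cedar}.
        Root reed: left subtree has 0 nodes { }, right has 1 {cedar}.
      Root daisy: left subtree has 0 nodes { }, right has 2 {lily, fern}.
        Root lily: left subtree has 0 nodes { }, right has 1 {fern}.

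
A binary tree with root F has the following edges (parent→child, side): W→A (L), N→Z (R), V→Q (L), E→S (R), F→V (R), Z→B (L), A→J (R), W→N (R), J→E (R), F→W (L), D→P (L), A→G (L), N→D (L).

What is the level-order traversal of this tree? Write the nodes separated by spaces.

Level-order visits nodes level by level from the root, left to right within each level.
Level 0: F
Level 1: W, V
Level 2: A, N, Q
Level 3: G, J, D, Z
Level 4: E, P, B
Level 5: S

F W V A N Q G J D Z E P B S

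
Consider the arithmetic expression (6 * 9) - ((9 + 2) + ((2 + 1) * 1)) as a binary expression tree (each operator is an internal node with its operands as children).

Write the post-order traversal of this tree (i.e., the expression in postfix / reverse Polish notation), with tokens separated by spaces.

Post-order on an expression tree gives postfix notation: for each operator, emit left operand, right operand, then the operator.

6 9 * 9 2 + 2 1 + 1 * + -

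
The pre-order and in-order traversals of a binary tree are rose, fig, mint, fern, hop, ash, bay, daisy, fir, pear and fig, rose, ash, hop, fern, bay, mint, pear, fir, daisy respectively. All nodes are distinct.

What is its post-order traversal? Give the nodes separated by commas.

The first element of pre-order is the root; it splits in-order into left and right subtrees.
Root rose: left subtree has 1 node {fig}, right has 8 {ash, hop, fern, bay, mint, pear, fir, daisy}.
  Root mint: left subtree has 4 nodes {ash, hop, fern, bay}, right has 3 {pear, fir, daisy}.
    Root fern: left subtree has 2 nodes {ash, hop}, right has 1 {bay}.
      Root hop: left subtree has 1 node {ash}, right has 0 { }.
    Root daisy: left subtree has 2 nodes {pear, fir}, right has 0 { }.
      Root fir: left subtree has 1 node {pear}, right has 0 { }.

fig, ash, hop, bay, fern, pear, fir, daisy, mint, rose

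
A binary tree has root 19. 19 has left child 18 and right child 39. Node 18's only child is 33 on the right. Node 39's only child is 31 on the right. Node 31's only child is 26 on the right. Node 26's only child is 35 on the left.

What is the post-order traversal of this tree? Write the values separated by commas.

33, 18, 35, 26, 31, 39, 19

Post-order visits the left subtree, then the right subtree, then the node.
At 19: go left to 18.
  At 18: no left child.
  At 18: go right to 33.
    33 is a leaf — visit 33.
  Visit 18.
At 19: go right to 39.
  At 39: no left child.
  At 39: go right to 31.
    At 31: no left child.
    At 31: go right to 26.
      At 26: go left to 35.
        35 is a leaf — visit 35.
      At 26: no right child.
      Visit 26.
    Visit 31.
  Visit 39.
Visit 19.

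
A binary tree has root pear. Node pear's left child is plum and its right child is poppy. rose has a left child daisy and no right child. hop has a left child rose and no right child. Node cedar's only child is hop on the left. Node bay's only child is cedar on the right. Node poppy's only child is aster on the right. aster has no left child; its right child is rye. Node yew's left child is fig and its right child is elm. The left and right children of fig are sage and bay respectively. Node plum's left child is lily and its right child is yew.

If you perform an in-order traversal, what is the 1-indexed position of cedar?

9

In-order visits the left subtree, then the node, then the right subtree.
At pear: go left to plum.
  At plum: go left to lily.
    lily is a leaf — visit lily.
  Visit plum.
  At plum: go right to yew.
    At yew: go left to fig.
      At fig: go left to sage.
        sage is a leaf — visit sage.
      Visit fig.
      At fig: go right to bay.
        At bay: no left child.
        Visit bay.
        At bay: go right to cedar.
          At cedar: go left to hop.
            At hop: go left to rose.
              At rose: go left to daisy.
                daisy is a leaf — visit daisy.
              Visit rose.
              At rose: no right child.
            Visit hop.
            At hop: no right child.
          Visit cedar.
          At cedar: no right child.
    Visit yew.
    At yew: go right to elm.
      elm is a leaf — visit elm.
Visit pear.
At pear: go right to poppy.
  At poppy: no left child.
  Visit poppy.
  At poppy: go right to aster.
    At aster: no left child.
    Visit aster.
    At aster: go right to rye.
      rye is a leaf — visit rye.
Full in-order sequence: lily, plum, sage, fig, bay, daisy, rose, hop, cedar, yew, elm, pear, poppy, aster, rye.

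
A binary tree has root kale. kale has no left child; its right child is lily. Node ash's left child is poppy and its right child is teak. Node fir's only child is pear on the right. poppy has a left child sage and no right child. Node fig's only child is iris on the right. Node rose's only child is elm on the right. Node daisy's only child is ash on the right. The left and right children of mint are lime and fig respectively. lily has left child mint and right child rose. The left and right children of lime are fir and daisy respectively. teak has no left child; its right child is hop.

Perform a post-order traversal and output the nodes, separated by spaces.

Post-order visits the left subtree, then the right subtree, then the node.
At kale: no left child.
At kale: go right to lily.
  At lily: go left to mint.
    At mint: go left to lime.
      At lime: go left to fir.
        At fir: no left child.
        At fir: go right to pear.
          pear is a leaf — visit pear.
        Visit fir.
      At lime: go right to daisy.
        At daisy: no left child.
        At daisy: go right to ash.
          At ash: go left to poppy.
            At poppy: go left to sage.
              sage is a leaf — visit sage.
            At poppy: no right child.
            Visit poppy.
          At ash: go right to teak.
            At teak: no left child.
            At teak: go right to hop.
              hop is a leaf — visit hop.
            Visit teak.
          Visit ash.
        Visit daisy.
      Visit lime.
    At mint: go right to fig.
      At fig: no left child.
      At fig: go right to iris.
        iris is a leaf — visit iris.
      Visit fig.
    Visit mint.
  At lily: go right to rose.
    At rose: no left child.
    At rose: go right to elm.
      elm is a leaf — visit elm.
    Visit rose.
  Visit lily.
Visit kale.

pear fir sage poppy hop teak ash daisy lime iris fig mint elm rose lily kale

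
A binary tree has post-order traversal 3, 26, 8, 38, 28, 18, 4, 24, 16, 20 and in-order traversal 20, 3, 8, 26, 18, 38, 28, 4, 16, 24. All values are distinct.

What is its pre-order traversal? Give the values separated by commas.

20, 16, 4, 18, 8, 3, 26, 28, 38, 24

The last element of post-order is the root; it splits in-order into left and right subtrees.
Root 20: left subtree has 0 nodes { }, right has 9 {3, 8, 26, 18, 38, 28, 4, 16, 24}.
  Root 16: left subtree has 7 nodes {3, 8, 26, 18, 38, 28, 4}, right has 1 {24}.
    Root 4: left subtree has 6 nodes {3, 8, 26, 18, 38, 28}, right has 0 { }.
      Root 18: left subtree has 3 nodes {3, 8, 26}, right has 2 {38, 28}.
        Root 8: left subtree has 1 node {3}, right has 1 {26}.
        Root 28: left subtree has 1 node {38}, right has 0 { }.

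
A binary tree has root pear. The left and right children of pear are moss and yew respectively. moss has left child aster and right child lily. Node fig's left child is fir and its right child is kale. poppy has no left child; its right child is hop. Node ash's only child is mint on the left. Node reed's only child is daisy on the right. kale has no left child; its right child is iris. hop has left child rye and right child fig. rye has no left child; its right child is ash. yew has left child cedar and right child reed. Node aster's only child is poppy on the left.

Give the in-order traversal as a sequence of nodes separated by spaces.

poppy rye mint ash hop fir fig kale iris aster moss lily pear cedar yew reed daisy

In-order visits the left subtree, then the node, then the right subtree.
At pear: go left to moss.
  At moss: go left to aster.
    At aster: go left to poppy.
      At poppy: no left child.
      Visit poppy.
      At poppy: go right to hop.
        At hop: go left to rye.
          At rye: no left child.
          Visit rye.
          At rye: go right to ash.
            At ash: go left to mint.
              mint is a leaf — visit mint.
            Visit ash.
            At ash: no right child.
        Visit hop.
        At hop: go right to fig.
          At fig: go left to fir.
            fir is a leaf — visit fir.
          Visit fig.
          At fig: go right to kale.
            At kale: no left child.
            Visit kale.
            At kale: go right to iris.
              iris is a leaf — visit iris.
    Visit aster.
    At aster: no right child.
  Visit moss.
  At moss: go right to lily.
    lily is a leaf — visit lily.
Visit pear.
At pear: go right to yew.
  At yew: go left to cedar.
    cedar is a leaf — visit cedar.
  Visit yew.
  At yew: go right to reed.
    At reed: no left child.
    Visit reed.
    At reed: go right to daisy.
      daisy is a leaf — visit daisy.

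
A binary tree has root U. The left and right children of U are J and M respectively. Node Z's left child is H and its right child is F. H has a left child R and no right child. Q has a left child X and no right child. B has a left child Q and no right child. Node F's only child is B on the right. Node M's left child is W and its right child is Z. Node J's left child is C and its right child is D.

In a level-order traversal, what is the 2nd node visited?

Level-order visits nodes level by level from the root, left to right within each level.
Level 0: U
Level 1: J, M
Level 2: C, D, W, Z
Level 3: H, F
Level 4: R, B
Level 5: Q
Level 6: X
Full level-order sequence: U, J, M, C, D, W, Z, H, F, R, B, Q, X.

J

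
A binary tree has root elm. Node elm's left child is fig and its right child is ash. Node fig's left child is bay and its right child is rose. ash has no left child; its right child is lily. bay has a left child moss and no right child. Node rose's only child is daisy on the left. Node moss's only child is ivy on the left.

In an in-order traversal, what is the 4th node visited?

In-order visits the left subtree, then the node, then the right subtree.
At elm: go left to fig.
  At fig: go left to bay.
    At bay: go left to moss.
      At moss: go left to ivy.
        ivy is a leaf — visit ivy.
      Visit moss.
      At moss: no right child.
    Visit bay.
    At bay: no right child.
  Visit fig.
  At fig: go right to rose.
    At rose: go left to daisy.
      daisy is a leaf — visit daisy.
    Visit rose.
    At rose: no right child.
Visit elm.
At elm: go right to ash.
  At ash: no left child.
  Visit ash.
  At ash: go right to lily.
    lily is a leaf — visit lily.
Full in-order sequence: ivy, moss, bay, fig, daisy, rose, elm, ash, lily.

fig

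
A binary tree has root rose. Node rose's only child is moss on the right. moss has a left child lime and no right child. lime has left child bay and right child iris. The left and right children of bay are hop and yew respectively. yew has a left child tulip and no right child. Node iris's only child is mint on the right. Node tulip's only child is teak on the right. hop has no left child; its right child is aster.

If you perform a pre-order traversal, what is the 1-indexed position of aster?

6

Pre-order visits the node, then its left subtree, then its right subtree.
Visit rose.
At rose: no left child.
At rose: go right to moss.
  Visit moss.
  At moss: go left to lime.
    Visit lime.
    At lime: go left to bay.
      Visit bay.
      At bay: go left to hop.
        Visit hop.
        At hop: no left child.
        At hop: go right to aster.
          aster is a leaf — visit aster.
      At bay: go right to yew.
        Visit yew.
        At yew: go left to tulip.
          Visit tulip.
          At tulip: no left child.
          At tulip: go right to teak.
            teak is a leaf — visit teak.
        At yew: no right child.
    At lime: go right to iris.
      Visit iris.
      At iris: no left child.
      At iris: go right to mint.
        mint is a leaf — visit mint.
  At moss: no right child.
Full pre-order sequence: rose, moss, lime, bay, hop, aster, yew, tulip, teak, iris, mint.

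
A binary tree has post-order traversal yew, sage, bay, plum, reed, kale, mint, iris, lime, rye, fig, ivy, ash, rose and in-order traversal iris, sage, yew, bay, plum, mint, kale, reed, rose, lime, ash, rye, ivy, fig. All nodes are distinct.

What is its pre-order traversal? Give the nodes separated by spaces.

The last element of post-order is the root; it splits in-order into left and right subtrees.
Root rose: left subtree has 8 nodes {iris, sage, yew, bay, plum, mint, kale, reed}, right has 5 {lime, ash, rye, ivy, fig}.
  Root iris: left subtree has 0 nodes { }, right has 7 {sage, yew, bay, plum, mint, kale, reed}.
    Root mint: left subtree has 4 nodes {sage, yew, bay, plum}, right has 2 {kale, reed}.
      Root plum: left subtree has 3 nodes {sage, yew, bay}, right has 0 { }.
        Root bay: left subtree has 2 nodes {sage, yew}, right has 0 { }.
          Root sage: left subtree has 0 nodes { }, right has 1 {yew}.
      Root kale: left subtree has 0 nodes { }, right has 1 {reed}.
  Root ash: left subtree has 1 node {lime}, right has 3 {rye, ivy, fig}.
    Root ivy: left subtree has 1 node {rye}, right has 1 {fig}.

rose iris mint plum bay sage yew kale reed ash lime ivy rye fig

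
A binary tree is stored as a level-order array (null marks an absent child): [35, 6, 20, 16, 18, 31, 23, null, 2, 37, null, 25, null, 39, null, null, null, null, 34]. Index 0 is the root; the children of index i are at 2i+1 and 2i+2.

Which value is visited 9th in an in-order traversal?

In-order visits the left subtree, then the node, then the right subtree.
At 35: go left to 6.
  At 6: go left to 16.
    At 16: no left child.
    Visit 16.
    At 16: go right to 2.
      At 2: no left child.
      Visit 2.
      At 2: go right to 34.
        34 is a leaf — visit 34.
  Visit 6.
  At 6: go right to 18.
    At 18: go left to 37.
      37 is a leaf — visit 37.
    Visit 18.
    At 18: no right child.
Visit 35.
At 35: go right to 20.
  At 20: go left to 31.
    At 31: go left to 25.
      25 is a leaf — visit 25.
    Visit 31.
    At 31: no right child.
  Visit 20.
  At 20: go right to 23.
    At 23: go left to 39.
      39 is a leaf — visit 39.
    Visit 23.
    At 23: no right child.
Full in-order sequence: 16, 2, 34, 6, 37, 18, 35, 25, 31, 20, 39, 23.

31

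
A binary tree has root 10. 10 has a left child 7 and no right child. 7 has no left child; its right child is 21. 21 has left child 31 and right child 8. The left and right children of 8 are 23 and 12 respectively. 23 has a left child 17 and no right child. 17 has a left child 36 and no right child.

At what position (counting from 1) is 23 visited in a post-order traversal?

Post-order visits the left subtree, then the right subtree, then the node.
At 10: go left to 7.
  At 7: no left child.
  At 7: go right to 21.
    At 21: go left to 31.
      31 is a leaf — visit 31.
    At 21: go right to 8.
      At 8: go left to 23.
        At 23: go left to 17.
          At 17: go left to 36.
            36 is a leaf — visit 36.
          At 17: no right child.
          Visit 17.
        At 23: no right child.
        Visit 23.
      At 8: go right to 12.
        12 is a leaf — visit 12.
      Visit 8.
    Visit 21.
  Visit 7.
At 10: no right child.
Visit 10.
Full post-order sequence: 31, 36, 17, 23, 12, 8, 21, 7, 10.

4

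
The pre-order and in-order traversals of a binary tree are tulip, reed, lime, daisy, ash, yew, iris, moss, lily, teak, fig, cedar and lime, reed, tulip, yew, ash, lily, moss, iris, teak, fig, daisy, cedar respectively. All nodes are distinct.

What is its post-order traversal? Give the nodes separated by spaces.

lime reed yew lily moss fig teak iris ash cedar daisy tulip

The first element of pre-order is the root; it splits in-order into left and right subtrees.
Root tulip: left subtree has 2 nodes {lime, reed}, right has 9 {yew, ash, lily, moss, iris, teak, fig, daisy, cedar}.
  Root reed: left subtree has 1 node {lime}, right has 0 { }.
  Root daisy: left subtree has 7 nodes {yew, ash, lily, moss, iris, teak, fig}, right has 1 {cedar}.
    Root ash: left subtree has 1 node {yew}, right has 5 {lily, moss, iris, teak, fig}.
      Root iris: left subtree has 2 nodes {lily, moss}, right has 2 {teak, fig}.
        Root moss: left subtree has 1 node {lily}, right has 0 { }.
        Root teak: left subtree has 0 nodes { }, right has 1 {fig}.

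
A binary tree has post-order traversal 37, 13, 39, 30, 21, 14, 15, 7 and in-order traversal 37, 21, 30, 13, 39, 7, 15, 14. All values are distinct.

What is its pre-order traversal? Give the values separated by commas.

7, 21, 37, 30, 39, 13, 15, 14

The last element of post-order is the root; it splits in-order into left and right subtrees.
Root 7: left subtree has 5 nodes {37, 21, 30, 13, 39}, right has 2 {15, 14}.
  Root 21: left subtree has 1 node {37}, right has 3 {30, 13, 39}.
    Root 30: left subtree has 0 nodes { }, right has 2 {13, 39}.
      Root 39: left subtree has 1 node {13}, right has 0 { }.
  Root 15: left subtree has 0 nodes { }, right has 1 {14}.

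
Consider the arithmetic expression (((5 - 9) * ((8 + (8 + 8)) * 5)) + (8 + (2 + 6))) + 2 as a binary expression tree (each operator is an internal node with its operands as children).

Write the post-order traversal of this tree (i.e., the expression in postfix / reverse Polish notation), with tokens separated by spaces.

5 9 - 8 8 8 + + 5 * * 8 2 6 + + + 2 +

Post-order on an expression tree gives postfix notation: for each operator, emit left operand, right operand, then the operator.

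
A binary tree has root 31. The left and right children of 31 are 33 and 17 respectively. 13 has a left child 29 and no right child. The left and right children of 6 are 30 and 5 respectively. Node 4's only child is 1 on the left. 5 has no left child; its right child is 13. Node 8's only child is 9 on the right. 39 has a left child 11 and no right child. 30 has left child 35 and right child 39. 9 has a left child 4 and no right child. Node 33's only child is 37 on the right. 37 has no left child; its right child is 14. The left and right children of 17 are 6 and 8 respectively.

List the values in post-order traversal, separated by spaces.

14 37 33 35 11 39 30 29 13 5 6 1 4 9 8 17 31

Post-order visits the left subtree, then the right subtree, then the node.
At 31: go left to 33.
  At 33: no left child.
  At 33: go right to 37.
    At 37: no left child.
    At 37: go right to 14.
      14 is a leaf — visit 14.
    Visit 37.
  Visit 33.
At 31: go right to 17.
  At 17: go left to 6.
    At 6: go left to 30.
      At 30: go left to 35.
        35 is a leaf — visit 35.
      At 30: go right to 39.
        At 39: go left to 11.
          11 is a leaf — visit 11.
        At 39: no right child.
        Visit 39.
      Visit 30.
    At 6: go right to 5.
      At 5: no left child.
      At 5: go right to 13.
        At 13: go left to 29.
          29 is a leaf — visit 29.
        At 13: no right child.
        Visit 13.
      Visit 5.
    Visit 6.
  At 17: go right to 8.
    At 8: no left child.
    At 8: go right to 9.
      At 9: go left to 4.
        At 4: go left to 1.
          1 is a leaf — visit 1.
        At 4: no right child.
        Visit 4.
      At 9: no right child.
      Visit 9.
    Visit 8.
  Visit 17.
Visit 31.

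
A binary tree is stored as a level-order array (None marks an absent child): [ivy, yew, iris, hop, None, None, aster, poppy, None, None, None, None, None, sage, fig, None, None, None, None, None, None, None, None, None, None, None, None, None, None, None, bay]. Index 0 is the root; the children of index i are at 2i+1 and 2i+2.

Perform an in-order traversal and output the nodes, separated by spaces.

In-order visits the left subtree, then the node, then the right subtree.
At ivy: go left to yew.
  At yew: go left to hop.
    At hop: go left to poppy.
      poppy is a leaf — visit poppy.
    Visit hop.
    At hop: no right child.
  Visit yew.
  At yew: no right child.
Visit ivy.
At ivy: go right to iris.
  At iris: no left child.
  Visit iris.
  At iris: go right to aster.
    At aster: go left to sage.
      sage is a leaf — visit sage.
    Visit aster.
    At aster: go right to fig.
      At fig: no left child.
      Visit fig.
      At fig: go right to bay.
        bay is a leaf — visit bay.

poppy hop yew ivy iris sage aster fig bay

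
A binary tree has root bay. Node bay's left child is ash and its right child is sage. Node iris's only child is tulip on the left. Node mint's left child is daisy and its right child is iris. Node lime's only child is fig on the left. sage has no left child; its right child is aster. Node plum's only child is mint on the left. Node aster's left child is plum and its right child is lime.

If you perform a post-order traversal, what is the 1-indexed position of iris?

Post-order visits the left subtree, then the right subtree, then the node.
At bay: go left to ash.
  ash is a leaf — visit ash.
At bay: go right to sage.
  At sage: no left child.
  At sage: go right to aster.
    At aster: go left to plum.
      At plum: go left to mint.
        At mint: go left to daisy.
          daisy is a leaf — visit daisy.
        At mint: go right to iris.
          At iris: go left to tulip.
            tulip is a leaf — visit tulip.
          At iris: no right child.
          Visit iris.
        Visit mint.
      At plum: no right child.
      Visit plum.
    At aster: go right to lime.
      At lime: go left to fig.
        fig is a leaf — visit fig.
      At lime: no right child.
      Visit lime.
    Visit aster.
  Visit sage.
Visit bay.
Full post-order sequence: ash, daisy, tulip, iris, mint, plum, fig, lime, aster, sage, bay.

4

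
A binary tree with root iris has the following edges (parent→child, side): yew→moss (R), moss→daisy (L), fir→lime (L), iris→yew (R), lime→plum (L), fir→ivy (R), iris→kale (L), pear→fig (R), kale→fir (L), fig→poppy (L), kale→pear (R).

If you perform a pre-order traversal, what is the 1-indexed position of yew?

Pre-order visits the node, then its left subtree, then its right subtree.
Visit iris.
At iris: go left to kale.
  Visit kale.
  At kale: go left to fir.
    Visit fir.
    At fir: go left to lime.
      Visit lime.
      At lime: go left to plum.
        plum is a leaf — visit plum.
      At lime: no right child.
    At fir: go right to ivy.
      ivy is a leaf — visit ivy.
  At kale: go right to pear.
    Visit pear.
    At pear: no left child.
    At pear: go right to fig.
      Visit fig.
      At fig: go left to poppy.
        poppy is a leaf — visit poppy.
      At fig: no right child.
At iris: go right to yew.
  Visit yew.
  At yew: no left child.
  At yew: go right to moss.
    Visit moss.
    At moss: go left to daisy.
      daisy is a leaf — visit daisy.
    At moss: no right child.
Full pre-order sequence: iris, kale, fir, lime, plum, ivy, pear, fig, poppy, yew, moss, daisy.

10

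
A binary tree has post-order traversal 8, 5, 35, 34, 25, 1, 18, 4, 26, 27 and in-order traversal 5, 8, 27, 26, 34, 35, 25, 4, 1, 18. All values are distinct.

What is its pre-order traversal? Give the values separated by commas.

27, 5, 8, 26, 4, 25, 34, 35, 18, 1

The last element of post-order is the root; it splits in-order into left and right subtrees.
Root 27: left subtree has 2 nodes {5, 8}, right has 7 {26, 34, 35, 25, 4, 1, 18}.
  Root 5: left subtree has 0 nodes { }, right has 1 {8}.
  Root 26: left subtree has 0 nodes { }, right has 6 {34, 35, 25, 4, 1, 18}.
    Root 4: left subtree has 3 nodes {34, 35, 25}, right has 2 {1, 18}.
      Root 25: left subtree has 2 nodes {34, 35}, right has 0 { }.
        Root 34: left subtree has 0 nodes { }, right has 1 {35}.
      Root 18: left subtree has 1 node {1}, right has 0 { }.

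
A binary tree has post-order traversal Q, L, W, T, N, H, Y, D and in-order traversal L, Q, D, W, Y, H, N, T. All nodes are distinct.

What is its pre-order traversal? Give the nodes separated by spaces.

D L Q Y W H N T

The last element of post-order is the root; it splits in-order into left and right subtrees.
Root D: left subtree has 2 nodes {L, Q}, right has 5 {W, Y, H, N, T}.
  Root L: left subtree has 0 nodes { }, right has 1 {Q}.
  Root Y: left subtree has 1 node {W}, right has 3 {H, N, T}.
    Root H: left subtree has 0 nodes { }, right has 2 {N, T}.
      Root N: left subtree has 0 nodes { }, right has 1 {T}.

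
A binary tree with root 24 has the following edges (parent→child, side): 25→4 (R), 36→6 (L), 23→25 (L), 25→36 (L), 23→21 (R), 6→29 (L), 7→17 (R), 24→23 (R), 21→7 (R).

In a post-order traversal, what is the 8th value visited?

Post-order visits the left subtree, then the right subtree, then the node.
At 24: no left child.
At 24: go right to 23.
  At 23: go left to 25.
    At 25: go left to 36.
      At 36: go left to 6.
        At 6: go left to 29.
          29 is a leaf — visit 29.
        At 6: no right child.
        Visit 6.
      At 36: no right child.
      Visit 36.
    At 25: go right to 4.
      4 is a leaf — visit 4.
    Visit 25.
  At 23: go right to 21.
    At 21: no left child.
    At 21: go right to 7.
      At 7: no left child.
      At 7: go right to 17.
        17 is a leaf — visit 17.
      Visit 7.
    Visit 21.
  Visit 23.
Visit 24.
Full post-order sequence: 29, 6, 36, 4, 25, 17, 7, 21, 23, 24.

21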